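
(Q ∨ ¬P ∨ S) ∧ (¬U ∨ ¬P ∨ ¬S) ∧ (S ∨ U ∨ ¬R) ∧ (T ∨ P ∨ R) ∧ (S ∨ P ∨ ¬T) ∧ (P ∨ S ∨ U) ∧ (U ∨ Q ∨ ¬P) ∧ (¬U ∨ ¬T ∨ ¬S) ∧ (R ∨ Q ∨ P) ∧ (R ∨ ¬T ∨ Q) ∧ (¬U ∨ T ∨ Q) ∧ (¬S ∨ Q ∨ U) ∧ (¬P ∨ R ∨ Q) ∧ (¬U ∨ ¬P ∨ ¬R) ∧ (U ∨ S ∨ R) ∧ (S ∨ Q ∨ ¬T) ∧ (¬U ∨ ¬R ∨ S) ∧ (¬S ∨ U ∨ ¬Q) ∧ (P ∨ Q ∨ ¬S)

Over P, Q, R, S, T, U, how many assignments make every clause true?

There are 2^6 = 64 truth assignments over (P, Q, R, S, T, U).
Split on T. With T = True, the clauses containing T are satisfied and ¬T drops from the rest; 1 of the 2^5 = 32 assignments to the other variables satisfy what remains.
With T = False, by the same count on the reduced clause set, 2 assignments work.
(One model: P=F, Q=T, R=T, S=T, T=F, U=T.)
Total: 1 + 2 = 3.

3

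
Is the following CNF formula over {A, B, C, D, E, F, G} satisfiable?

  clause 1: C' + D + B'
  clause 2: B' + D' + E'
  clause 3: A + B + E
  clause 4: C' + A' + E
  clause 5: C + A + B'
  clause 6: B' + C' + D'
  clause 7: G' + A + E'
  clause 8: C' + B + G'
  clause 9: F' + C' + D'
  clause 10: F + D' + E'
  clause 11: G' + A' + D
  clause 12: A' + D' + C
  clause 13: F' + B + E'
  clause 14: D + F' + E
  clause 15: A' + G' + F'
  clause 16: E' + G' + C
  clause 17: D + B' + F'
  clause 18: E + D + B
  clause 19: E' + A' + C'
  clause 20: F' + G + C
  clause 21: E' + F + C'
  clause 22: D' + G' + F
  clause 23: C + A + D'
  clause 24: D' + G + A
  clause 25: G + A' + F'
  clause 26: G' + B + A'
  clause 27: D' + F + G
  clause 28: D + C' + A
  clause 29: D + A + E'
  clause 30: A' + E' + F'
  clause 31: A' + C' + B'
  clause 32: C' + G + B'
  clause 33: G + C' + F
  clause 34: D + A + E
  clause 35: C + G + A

Try C = 0.
Try A = 1.
(D') alone gives D = 0.
(G') alone gives G = 0.
(F') alone gives F = 0.
Try E = 1.
All clauses hold; B can take either value.
A satisfying assignment: A=1,  B=0,  C=0,  D=0,  E=1,  F=0,  G=0.

Satisfiable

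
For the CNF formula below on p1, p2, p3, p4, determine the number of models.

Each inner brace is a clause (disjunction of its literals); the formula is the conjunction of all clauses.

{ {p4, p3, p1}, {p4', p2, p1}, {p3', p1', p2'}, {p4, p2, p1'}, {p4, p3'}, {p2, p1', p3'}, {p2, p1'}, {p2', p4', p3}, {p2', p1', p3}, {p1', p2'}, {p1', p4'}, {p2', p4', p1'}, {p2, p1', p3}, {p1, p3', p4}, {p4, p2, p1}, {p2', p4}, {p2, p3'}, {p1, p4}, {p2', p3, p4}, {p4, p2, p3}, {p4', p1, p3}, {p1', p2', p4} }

1

There are 2^4 = 16 truth assignments over (p1, p2, p3, p4).
Check each against the 22 clauses (columns in the order p1, p2, p3, p4):
  F F F F  ✗ fails (p4 + p3 + p1)
  F F F T  ✗ fails (p4' + p2 + p1)
  F F T F  ✗ fails (p4 + p3')
  F F T T  ✗ fails (p4' + p2 + p1)
  F T F F  ✗ fails (p4 + p3 + p1)
  F T F T  ✗ fails (p2' + p4' + p3)
  F T T F  ✗ fails (p4 + p3')
  F T T T  ✓ satisfies all
  T F F F  ✗ fails (p4 + p2 + p1')
  T F F T  ✗ fails (p2 + p1')
  T F T F  ✗ fails (p4 + p2 + p1')
  T F T T  ✗ fails (p2 + p1' + p3')
  T T F F  ✗ fails (p2' + p1' + p3)
  T T F T  ✗ fails (p2' + p4' + p3)
  T T T F  ✗ fails (p3' + p1' + p2')
  T T T T  ✗ fails (p3' + p1' + p2')
1 of the 16 rows is a model.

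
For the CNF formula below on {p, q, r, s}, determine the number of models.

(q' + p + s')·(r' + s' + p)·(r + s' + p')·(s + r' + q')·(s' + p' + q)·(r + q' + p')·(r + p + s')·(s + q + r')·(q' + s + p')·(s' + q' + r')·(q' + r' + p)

3

There are 2^4 = 16 truth assignments over (p, q, r, s).
Check each against the 11 clauses (columns in the order p, q, r, s):
  F F F F  ✓ satisfies all
  F F F T  ✗ fails (r + p + s')
  F F T F  ✗ fails (s + q + r')
  F F T T  ✗ fails (r' + s' + p)
  F T F F  ✓ satisfies all
  F T F T  ✗ fails (q' + p + s')
  F T T F  ✗ fails (s + r' + q')
  F T T T  ✗ fails (q' + p + s')
  T F F F  ✓ satisfies all
  T F F T  ✗ fails (r + s' + p')
  T F T F  ✗ fails (s + q + r')
  T F T T  ✗ fails (s' + p' + q)
  T T F F  ✗ fails (r + q' + p')
  T T F T  ✗ fails (r + s' + p')
  T T T F  ✗ fails (s + r' + q')
  T T T T  ✗ fails (s' + q' + r')
3 of the 16 rows are models.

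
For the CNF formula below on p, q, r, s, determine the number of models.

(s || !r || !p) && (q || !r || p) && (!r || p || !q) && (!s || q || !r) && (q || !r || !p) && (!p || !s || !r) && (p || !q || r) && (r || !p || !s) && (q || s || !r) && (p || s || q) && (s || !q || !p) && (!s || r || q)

1

There are 2^4 = 16 truth assignments over (p, q, r, s).
Check each against the 12 clauses (columns in the order p, q, r, s):
  F F F F  ✗ fails (p || s || q)
  F F F T  ✗ fails (!s || r || q)
  F F T F  ✗ fails (q || !r || p)
  F F T T  ✗ fails (q || !r || p)
  F T F F  ✗ fails (p || !q || r)
  F T F T  ✗ fails (p || !q || r)
  F T T F  ✗ fails (!r || p || !q)
  F T T T  ✗ fails (!r || p || !q)
  T F F F  ✓ satisfies all
  T F F T  ✗ fails (r || !p || !s)
  T F T F  ✗ fails (s || !r || !p)
  T F T T  ✗ fails (!s || q || !r)
  T T F F  ✗ fails (s || !q || !p)
  T T F T  ✗ fails (r || !p || !s)
  T T T F  ✗ fails (s || !r || !p)
  T T T T  ✗ fails (!p || !s || !r)
1 of the 16 rows is a model.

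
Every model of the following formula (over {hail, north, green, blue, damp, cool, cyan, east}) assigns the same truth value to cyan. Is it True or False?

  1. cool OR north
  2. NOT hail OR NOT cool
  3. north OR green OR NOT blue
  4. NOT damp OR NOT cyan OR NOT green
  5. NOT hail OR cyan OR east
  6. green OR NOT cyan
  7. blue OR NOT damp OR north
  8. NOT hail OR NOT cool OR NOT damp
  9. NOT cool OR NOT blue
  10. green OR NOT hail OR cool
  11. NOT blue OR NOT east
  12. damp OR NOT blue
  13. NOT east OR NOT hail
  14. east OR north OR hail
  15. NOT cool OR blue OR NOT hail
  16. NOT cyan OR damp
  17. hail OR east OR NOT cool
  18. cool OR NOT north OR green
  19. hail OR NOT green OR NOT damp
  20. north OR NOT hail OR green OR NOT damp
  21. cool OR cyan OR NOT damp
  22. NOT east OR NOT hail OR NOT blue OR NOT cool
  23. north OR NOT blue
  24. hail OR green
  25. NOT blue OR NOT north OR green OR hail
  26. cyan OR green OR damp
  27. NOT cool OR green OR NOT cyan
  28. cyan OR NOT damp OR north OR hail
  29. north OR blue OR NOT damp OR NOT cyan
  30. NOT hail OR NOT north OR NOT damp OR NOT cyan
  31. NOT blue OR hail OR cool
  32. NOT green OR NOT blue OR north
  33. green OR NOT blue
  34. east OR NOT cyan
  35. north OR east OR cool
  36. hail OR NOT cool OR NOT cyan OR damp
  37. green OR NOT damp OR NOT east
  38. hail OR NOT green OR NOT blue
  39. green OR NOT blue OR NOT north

Suppose cyan = true.
The clause (green) is unit, so green = true.
The clause (NOT damp) is unit, so damp = false.
That conflicts with the unit clause (damp).
So every satisfying assignment has cyan = False.

False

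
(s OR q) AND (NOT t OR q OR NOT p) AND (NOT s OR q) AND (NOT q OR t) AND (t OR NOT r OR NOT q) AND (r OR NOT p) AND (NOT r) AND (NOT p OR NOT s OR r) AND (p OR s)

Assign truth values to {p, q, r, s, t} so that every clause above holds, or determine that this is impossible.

From the singleton clause (NOT r), r = false.
From the singleton clause (NOT p), p = false.
From the singleton clause (s), s = true.
From the singleton clause (q), q = true.
From the singleton clause (t), t = true.
All clauses are satisfied.

p ↦ false; q ↦ true; r ↦ false; s ↦ true; t ↦ true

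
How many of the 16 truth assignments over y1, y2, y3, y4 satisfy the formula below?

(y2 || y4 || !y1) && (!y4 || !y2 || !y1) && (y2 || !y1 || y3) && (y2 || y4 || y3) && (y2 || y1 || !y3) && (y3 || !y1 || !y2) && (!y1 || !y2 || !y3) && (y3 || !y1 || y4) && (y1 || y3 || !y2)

There are 2^4 = 16 truth assignments over (y1, y2, y3, y4).
Check each against the 9 clauses (columns in the order y1, y2, y3, y4):
  F F F F  ✗ fails (y2 || y4 || y3)
  F F F T  ✓ satisfies all
  F F T F  ✗ fails (y2 || y1 || !y3)
  F F T T  ✗ fails (y2 || y1 || !y3)
  F T F F  ✗ fails (y1 || y3 || !y2)
  F T F T  ✗ fails (y1 || y3 || !y2)
  F T T F  ✓ satisfies all
  F T T T  ✓ satisfies all
  T F F F  ✗ fails (y2 || y4 || !y1)
  T F F T  ✗ fails (y2 || !y1 || y3)
  T F T F  ✗ fails (y2 || y4 || !y1)
  T F T T  ✓ satisfies all
  T T F F  ✗ fails (y3 || !y1 || !y2)
  T T F T  ✗ fails (!y4 || !y2 || !y1)
  T T T F  ✗ fails (!y1 || !y2 || !y3)
  T T T T  ✗ fails (!y4 || !y2 || !y1)
4 of the 16 rows are models.

4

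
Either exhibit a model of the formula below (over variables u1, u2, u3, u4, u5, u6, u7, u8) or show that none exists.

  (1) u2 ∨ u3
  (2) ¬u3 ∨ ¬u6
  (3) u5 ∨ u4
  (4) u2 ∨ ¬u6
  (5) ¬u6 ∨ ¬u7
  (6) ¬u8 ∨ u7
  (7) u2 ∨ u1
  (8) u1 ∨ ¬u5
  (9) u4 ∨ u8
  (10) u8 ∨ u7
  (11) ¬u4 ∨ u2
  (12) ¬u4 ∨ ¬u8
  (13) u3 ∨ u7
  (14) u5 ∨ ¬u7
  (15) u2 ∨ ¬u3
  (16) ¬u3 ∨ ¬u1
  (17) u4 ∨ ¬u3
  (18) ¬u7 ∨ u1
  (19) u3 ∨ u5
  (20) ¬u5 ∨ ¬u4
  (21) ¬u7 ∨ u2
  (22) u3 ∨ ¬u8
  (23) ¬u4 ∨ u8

UNSATISFIABLE

Suppose u2 = True.
Suppose u3 = False.
Unit clause (u7) forces u7 = True.
Unit clause (¬u6) forces u6 = False.
Unit clause (u5) forces u5 = True.
Unit clause (u1) forces u1 = True.
Unit clause (¬u4) forces u4 = False.
Unit clause (u8) forces u8 = True.
That conflicts with the unit clause (¬u8).
That branch fails; take u3 = True instead.
Unit clause (¬u6) forces u6 = False.
Unit clause (¬u1) forces u1 = False.
Unit clause (¬u5) forces u5 = False.
Unit clause (u4) forces u4 = True.
Unit clause (¬u8) forces u8 = False.
That conflicts with the unit clause (u8).
Neither u3 = True nor u3 = False works.
That branch fails; take u2 = False instead.
Unit clause (u3) forces u3 = True.
That conflicts with the unit clause (¬u3).
Neither u2 = True nor u2 = False works.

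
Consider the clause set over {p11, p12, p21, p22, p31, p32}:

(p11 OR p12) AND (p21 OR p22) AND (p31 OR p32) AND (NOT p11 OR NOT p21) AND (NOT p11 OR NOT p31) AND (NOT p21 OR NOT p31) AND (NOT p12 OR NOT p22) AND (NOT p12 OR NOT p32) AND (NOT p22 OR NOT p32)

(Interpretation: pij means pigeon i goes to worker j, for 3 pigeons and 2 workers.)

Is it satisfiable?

No, unsatisfiable

Suppose p11 = true.
Unit clause (NOT p21) forces p21 = false.
Unit clause (p22) forces p22 = true.
Unit clause (NOT p31) forces p31 = false.
Unit clause (p32) forces p32 = true.
That conflicts with the unit clause (NOT p32).
Undo p11 and try p11 = false.
Unit clause (p12) forces p12 = true.
Unit clause (NOT p22) forces p22 = false.
Unit clause (p21) forces p21 = true.
Unit clause (NOT p31) forces p31 = false.
Unit clause (p32) forces p32 = true.
That conflicts with the unit clause (NOT p32).
Both values of p11 lead to a conflict.
No assignment satisfies every clause.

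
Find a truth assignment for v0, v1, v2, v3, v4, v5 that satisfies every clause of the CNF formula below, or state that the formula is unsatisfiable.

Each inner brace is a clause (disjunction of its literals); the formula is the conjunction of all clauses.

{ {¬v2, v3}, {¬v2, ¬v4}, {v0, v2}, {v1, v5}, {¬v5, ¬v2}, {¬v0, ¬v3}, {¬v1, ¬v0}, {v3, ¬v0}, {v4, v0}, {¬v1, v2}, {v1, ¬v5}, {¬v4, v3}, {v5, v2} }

Try v2 = False.
(v0) alone gives v0 = True.
(¬v3) alone gives v3 = False.
That conflicts with the unit clause (v3).
So v2 must be the other value — set v2 = True.
(v3) alone gives v3 = True.
(¬v4) alone gives v4 = False.
(¬v5) alone gives v5 = False.
(v1) alone gives v1 = True.
(¬v0) alone gives v0 = False.
That conflicts with the unit clause (v0).
Neither v2 = True nor v2 = False works.

UNSATISFIABLE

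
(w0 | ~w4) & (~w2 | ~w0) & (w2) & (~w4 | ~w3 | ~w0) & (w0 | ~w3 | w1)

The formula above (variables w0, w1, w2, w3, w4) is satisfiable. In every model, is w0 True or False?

Suppose w0 = 1.
Unit clause (~w2) forces w2 = 0.
That conflicts with the unit clause (w2).
So every satisfying assignment has w0 = False.

False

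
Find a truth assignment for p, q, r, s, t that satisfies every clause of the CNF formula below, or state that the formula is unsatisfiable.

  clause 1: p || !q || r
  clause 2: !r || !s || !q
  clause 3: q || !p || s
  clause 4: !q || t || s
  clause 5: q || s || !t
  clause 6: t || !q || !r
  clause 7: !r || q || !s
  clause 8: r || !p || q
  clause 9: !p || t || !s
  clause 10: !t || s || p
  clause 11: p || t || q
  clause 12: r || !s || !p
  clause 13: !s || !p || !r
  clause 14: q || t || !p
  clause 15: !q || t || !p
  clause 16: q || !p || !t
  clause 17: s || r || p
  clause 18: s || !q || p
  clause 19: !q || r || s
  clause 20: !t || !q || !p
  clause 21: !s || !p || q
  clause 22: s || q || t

Try p = false.
Try q = false.
From the singleton clause (t), t = true.
From the singleton clause (s), s = true.
From the singleton clause (!r), r = false.
This assignment satisfies each clause.

p: false, q: false, r: false, s: true, t: true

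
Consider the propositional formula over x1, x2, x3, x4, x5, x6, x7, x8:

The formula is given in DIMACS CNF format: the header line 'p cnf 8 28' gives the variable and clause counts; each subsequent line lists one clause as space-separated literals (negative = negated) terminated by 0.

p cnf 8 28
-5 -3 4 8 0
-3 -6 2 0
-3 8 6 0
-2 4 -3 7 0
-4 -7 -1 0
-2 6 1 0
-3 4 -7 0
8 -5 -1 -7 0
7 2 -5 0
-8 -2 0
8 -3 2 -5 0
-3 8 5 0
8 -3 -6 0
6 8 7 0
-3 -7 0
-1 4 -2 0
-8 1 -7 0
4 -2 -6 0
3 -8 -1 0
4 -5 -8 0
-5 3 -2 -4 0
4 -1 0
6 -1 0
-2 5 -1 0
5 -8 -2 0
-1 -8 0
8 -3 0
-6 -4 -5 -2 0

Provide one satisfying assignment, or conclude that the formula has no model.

x1=False; x2=False; x3=False; x4=True; x5=False; x6=True; x7=False; x8=False

Branch on x8: set x8 = False.
From the singleton clause (¬x3), x3 = False.
Branch on x6: set x6 = True.
Branch on x4: set x4 = True.
Branch on x7: set x7 = False.
Branch on x2: set x2 = False.
From the singleton clause (¬x5), x5 = False.
All clauses hold; x1 can take either value.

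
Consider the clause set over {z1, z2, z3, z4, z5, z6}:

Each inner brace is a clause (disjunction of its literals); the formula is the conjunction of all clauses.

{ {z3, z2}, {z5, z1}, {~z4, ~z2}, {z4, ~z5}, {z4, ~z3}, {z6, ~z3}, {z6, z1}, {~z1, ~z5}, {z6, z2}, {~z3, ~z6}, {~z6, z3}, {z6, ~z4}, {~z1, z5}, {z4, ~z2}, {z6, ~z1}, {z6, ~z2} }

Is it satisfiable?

No, unsatisfiable

Branch on z3: set z3 = 1.
(z4) alone gives z4 = 1.
(~z2) alone gives z2 = 0.
(z6) alone gives z6 = 1.
That conflicts with the unit clause (~z6).
That branch fails; take z3 = 0 instead.
(z2) alone gives z2 = 1.
(~z4) alone gives z4 = 0.
That conflicts with the unit clause (z4).
Neither z3 = 1 nor z3 = 0 works.
No assignment satisfies every clause.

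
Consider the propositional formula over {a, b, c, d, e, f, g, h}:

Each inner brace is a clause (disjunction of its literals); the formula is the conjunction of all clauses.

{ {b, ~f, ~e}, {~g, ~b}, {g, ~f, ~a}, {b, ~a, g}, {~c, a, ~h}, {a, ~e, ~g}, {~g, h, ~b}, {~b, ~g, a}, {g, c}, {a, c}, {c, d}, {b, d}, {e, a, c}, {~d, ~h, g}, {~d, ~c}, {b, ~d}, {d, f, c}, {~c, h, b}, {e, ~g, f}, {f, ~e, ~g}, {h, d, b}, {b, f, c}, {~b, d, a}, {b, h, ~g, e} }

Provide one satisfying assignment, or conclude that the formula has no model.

a: 1; b: 1; c: 1; d: 0; e: 1; f: 0; g: 0; h: 0

Suppose g = 0.
From the singleton clause (c), c = 1.
From the singleton clause (~d), d = 0.
From the singleton clause (b), b = 1.
From the singleton clause (a), a = 1.
From the singleton clause (~f), f = 0.
Every clause is now satisfied; e, h are unconstrained.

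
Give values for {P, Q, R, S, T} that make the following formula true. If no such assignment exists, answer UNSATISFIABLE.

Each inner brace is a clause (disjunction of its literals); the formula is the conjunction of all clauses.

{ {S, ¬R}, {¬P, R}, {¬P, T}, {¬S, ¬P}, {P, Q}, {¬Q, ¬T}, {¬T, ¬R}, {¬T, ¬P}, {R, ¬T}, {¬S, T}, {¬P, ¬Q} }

P=False,  Q=True,  R=False,  S=False,  T=False

Try S = False.
Unit clause (¬R) forces R = False.
Unit clause (¬P) forces P = False.
Unit clause (Q) forces Q = True.
Unit clause (¬T) forces T = False.
Every clause now holds.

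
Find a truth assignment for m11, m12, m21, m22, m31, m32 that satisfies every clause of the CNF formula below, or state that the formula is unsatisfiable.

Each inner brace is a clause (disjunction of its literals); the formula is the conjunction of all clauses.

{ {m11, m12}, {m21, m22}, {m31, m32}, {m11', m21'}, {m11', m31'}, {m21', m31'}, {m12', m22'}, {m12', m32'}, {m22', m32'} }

Case m11 = 1:
(m21') alone gives m21 = 0.
(m22) alone gives m22 = 1.
(m31') alone gives m31 = 0.
(m32) alone gives m32 = 1.
But (m32') is also a unit clause — contradiction.
So m11 must be the other value — set m11 = 0.
(m12) alone gives m12 = 1.
(m22') alone gives m22 = 0.
(m21) alone gives m21 = 1.
(m31') alone gives m31 = 0.
(m32) alone gives m32 = 1.
But (m32') is also a unit clause — contradiction.
Neither m11 = 1 nor m11 = 0 works.

UNSATISFIABLE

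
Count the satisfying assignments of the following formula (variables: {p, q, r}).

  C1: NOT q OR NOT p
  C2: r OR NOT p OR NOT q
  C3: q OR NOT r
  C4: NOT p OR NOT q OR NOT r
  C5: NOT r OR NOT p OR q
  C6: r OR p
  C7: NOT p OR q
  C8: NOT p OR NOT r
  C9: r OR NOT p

1

There are 2^3 = 8 truth assignments over (p, q, r).
Split on q. With q = true, the clauses containing q are satisfied and NOT q drops from the rest; 1 of the 2^2 = 4 assignments to the other variables satisfy what remains.
With q = false, by the same count on the reduced clause set, 0 assignments work.
(One model: p=F, q=T, r=T.)
Total: 1 + 0 = 1.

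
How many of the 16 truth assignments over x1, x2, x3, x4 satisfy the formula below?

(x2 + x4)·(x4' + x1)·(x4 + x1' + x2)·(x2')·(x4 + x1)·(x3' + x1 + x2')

There are 2^4 = 16 truth assignments over (x1, x2, x3, x4).
Check each against the 6 clauses (columns in the order x1, x2, x3, x4):
  F F F F  ✗ fails (x2 + x4)
  F F F T  ✗ fails (x4' + x1)
  F F T F  ✗ fails (x2 + x4)
  F F T T  ✗ fails (x4' + x1)
  F T F F  ✗ fails (x2')
  F T F T  ✗ fails (x4' + x1)
  F T T F  ✗ fails (x2')
  F T T T  ✗ fails (x4' + x1)
  T F F F  ✗ fails (x2 + x4)
  T F F T  ✓ satisfies all
  T F T F  ✗ fails (x2 + x4)
  T F T T  ✓ satisfies all
  T T F F  ✗ fails (x2')
  T T F T  ✗ fails (x2')
  T T T F  ✗ fails (x2')
  T T T T  ✗ fails (x2')
2 of the 16 rows are models.

2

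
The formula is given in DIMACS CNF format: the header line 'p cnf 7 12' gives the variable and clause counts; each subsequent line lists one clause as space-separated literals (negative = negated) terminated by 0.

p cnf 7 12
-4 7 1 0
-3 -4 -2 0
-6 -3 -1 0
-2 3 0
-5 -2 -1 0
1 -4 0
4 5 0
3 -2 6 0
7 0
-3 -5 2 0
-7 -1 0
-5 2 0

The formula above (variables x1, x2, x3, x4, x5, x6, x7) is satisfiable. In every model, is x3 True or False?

True

Suppose x3 = False.
From the singleton clause (¬x2), x2 = False.
From the singleton clause (x7), x7 = True.
From the singleton clause (¬x1), x1 = False.
From the singleton clause (¬x4), x4 = False.
From the singleton clause (x5), x5 = True.
But (¬x5) is also a unit clause — contradiction.
So every satisfying assignment has x3 = True.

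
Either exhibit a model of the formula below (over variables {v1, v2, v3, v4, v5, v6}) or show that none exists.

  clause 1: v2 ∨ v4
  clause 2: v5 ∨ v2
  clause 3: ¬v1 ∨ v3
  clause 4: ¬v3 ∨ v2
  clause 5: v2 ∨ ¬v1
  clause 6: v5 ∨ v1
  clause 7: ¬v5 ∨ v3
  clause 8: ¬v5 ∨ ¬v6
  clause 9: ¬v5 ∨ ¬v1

Case v2 = True:
Case v1 = False:
From the singleton clause (v5), v5 = True.
From the singleton clause (v3), v3 = True.
From the singleton clause (¬v6), v6 = False.
All clauses hold; v4 can take either value.

v1: False, v2: True, v3: True, v4: True, v5: True, v6: False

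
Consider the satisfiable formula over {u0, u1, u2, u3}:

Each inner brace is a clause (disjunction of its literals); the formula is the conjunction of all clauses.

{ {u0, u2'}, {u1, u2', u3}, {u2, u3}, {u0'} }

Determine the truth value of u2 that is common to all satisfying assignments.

Suppose u2 = 1.
Unit clause (u0) forces u0 = 1.
That conflicts with the unit clause (u0').
So every satisfying assignment has u2 = False.

False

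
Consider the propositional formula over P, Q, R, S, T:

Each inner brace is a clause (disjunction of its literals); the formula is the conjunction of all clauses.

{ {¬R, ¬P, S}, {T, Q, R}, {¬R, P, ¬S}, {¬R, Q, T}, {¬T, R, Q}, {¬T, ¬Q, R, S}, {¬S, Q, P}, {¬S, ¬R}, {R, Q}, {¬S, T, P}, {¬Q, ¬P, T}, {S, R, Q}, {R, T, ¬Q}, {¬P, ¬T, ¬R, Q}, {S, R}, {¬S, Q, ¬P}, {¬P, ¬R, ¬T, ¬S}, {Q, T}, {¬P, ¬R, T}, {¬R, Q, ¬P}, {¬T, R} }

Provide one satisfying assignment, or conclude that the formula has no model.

P: False, Q: True, R: True, S: False, T: True

Case S = False:
The clause (R) is unit, so R = True.
The clause (¬P) is unit, so P = False.
Case Q = True:
No clause remains; T is free.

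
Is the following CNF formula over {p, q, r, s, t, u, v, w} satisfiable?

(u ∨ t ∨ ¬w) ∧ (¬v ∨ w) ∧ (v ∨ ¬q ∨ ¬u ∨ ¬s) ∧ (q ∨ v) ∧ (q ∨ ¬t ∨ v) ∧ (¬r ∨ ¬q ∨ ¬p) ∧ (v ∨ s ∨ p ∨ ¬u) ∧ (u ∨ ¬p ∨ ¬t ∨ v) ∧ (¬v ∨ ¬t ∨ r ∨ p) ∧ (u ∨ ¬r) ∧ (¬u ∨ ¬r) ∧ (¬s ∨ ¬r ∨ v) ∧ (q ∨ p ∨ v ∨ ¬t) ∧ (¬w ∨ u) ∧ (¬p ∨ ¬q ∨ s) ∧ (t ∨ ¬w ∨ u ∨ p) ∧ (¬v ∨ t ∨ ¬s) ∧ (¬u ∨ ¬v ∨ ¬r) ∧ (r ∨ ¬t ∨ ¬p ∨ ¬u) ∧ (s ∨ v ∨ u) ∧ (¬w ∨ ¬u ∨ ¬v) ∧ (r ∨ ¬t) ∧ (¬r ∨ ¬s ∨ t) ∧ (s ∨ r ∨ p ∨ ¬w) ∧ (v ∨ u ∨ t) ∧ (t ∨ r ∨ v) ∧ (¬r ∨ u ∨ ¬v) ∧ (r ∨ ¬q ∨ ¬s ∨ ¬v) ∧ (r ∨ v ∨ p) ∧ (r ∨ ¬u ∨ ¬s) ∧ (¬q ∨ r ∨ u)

Branch on v: set v = False.
Unit clause (q) forces q = True.
Branch on u: set u = False.
Unit clause (¬r) forces r = False.
But (r) is also a unit clause — contradiction.
That branch fails; take u = True instead.
Unit clause (¬s) forces s = False.
Unit clause (p) forces p = True.
But (¬p) is also a unit clause — contradiction.
Either choice for u ends in contradiction.
That branch fails; take v = True instead.
Unit clause (w) forces w = True.
Unit clause (u) forces u = True.
But (¬u) is also a unit clause — contradiction.
Either choice for v ends in contradiction.
No assignment satisfies every clause.

Unsatisfiable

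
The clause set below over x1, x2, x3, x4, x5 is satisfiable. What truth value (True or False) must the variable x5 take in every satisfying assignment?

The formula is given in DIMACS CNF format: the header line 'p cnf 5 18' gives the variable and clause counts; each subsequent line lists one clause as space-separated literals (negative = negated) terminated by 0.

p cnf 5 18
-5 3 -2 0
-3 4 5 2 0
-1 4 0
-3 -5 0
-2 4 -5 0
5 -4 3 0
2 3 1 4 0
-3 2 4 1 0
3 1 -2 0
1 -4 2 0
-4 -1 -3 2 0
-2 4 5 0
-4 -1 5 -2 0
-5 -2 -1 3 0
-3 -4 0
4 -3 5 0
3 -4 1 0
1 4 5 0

Suppose x5 = False.
Branch on x1: set x1 = False.
The clause (x4) is unit, so x4 = True.
The clause (x3) is unit, so x3 = True.
Now (¬x3) is unsatisfied and unit — conflict.
Backtrack on x1: now try x1 = True.
The clause (x4) is unit, so x4 = True.
The clause (x3) is unit, so x3 = True.
Now (¬x3) is unsatisfied and unit — conflict.
Both values of x1 lead to a conflict.
So every satisfying assignment has x5 = True.

True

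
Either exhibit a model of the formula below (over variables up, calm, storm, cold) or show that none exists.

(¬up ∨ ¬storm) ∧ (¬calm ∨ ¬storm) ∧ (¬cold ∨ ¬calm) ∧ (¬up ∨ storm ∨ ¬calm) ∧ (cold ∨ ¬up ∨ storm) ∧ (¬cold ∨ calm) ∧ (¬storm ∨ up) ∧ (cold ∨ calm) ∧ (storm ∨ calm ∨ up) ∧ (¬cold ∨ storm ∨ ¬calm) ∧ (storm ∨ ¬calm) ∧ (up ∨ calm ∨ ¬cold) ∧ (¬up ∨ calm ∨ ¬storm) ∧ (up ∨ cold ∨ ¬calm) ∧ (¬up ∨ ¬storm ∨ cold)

UNSATISFIABLE

Suppose up = False.
The clause (¬storm) is unit, so storm = False.
The clause (calm) is unit, so calm = True.
That conflicts with the unit clause (¬calm).
Backtrack on up: now try up = True.
The clause (¬storm) is unit, so storm = False.
The clause (¬calm) is unit, so calm = False.
The clause (cold) is unit, so cold = True.
That conflicts with the unit clause (¬cold).
Neither up = True nor up = False works.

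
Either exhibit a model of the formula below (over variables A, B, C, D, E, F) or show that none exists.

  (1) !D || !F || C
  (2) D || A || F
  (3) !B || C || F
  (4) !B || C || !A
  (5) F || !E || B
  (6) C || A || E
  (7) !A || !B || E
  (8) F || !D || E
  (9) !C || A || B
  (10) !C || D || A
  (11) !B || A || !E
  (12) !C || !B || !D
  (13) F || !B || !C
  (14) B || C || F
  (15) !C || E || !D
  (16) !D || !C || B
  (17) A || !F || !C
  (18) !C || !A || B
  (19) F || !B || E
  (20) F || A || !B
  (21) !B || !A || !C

A: true,  B: false,  C: false,  D: false,  E: false,  F: true

Suppose D = false.
Suppose A = true.
Suppose B = false.
The clause (!C) is unit, so C = false.
The clause (F) is unit, so F = true.
No clause remains; E is free.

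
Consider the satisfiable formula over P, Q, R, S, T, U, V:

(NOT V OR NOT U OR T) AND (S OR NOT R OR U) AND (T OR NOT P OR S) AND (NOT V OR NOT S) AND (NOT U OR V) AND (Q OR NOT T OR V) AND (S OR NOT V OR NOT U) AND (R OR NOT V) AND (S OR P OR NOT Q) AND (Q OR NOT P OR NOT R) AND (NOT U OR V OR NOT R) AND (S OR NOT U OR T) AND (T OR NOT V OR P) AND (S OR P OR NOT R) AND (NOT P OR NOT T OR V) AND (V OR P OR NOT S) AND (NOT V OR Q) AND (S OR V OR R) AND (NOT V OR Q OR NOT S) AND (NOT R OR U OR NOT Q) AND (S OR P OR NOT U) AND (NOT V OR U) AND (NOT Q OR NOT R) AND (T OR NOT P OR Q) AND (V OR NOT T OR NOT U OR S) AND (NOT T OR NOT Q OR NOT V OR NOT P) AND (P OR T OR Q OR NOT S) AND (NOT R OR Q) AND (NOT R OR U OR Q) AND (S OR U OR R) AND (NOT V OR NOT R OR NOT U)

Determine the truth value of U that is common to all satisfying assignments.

Suppose U = true.
Unit clause (V) forces V = true.
Unit clause (T) forces T = true.
Unit clause (NOT S) forces S = false.
Now (S) is unsatisfied and unit — conflict.
So every satisfying assignment has U = False.

False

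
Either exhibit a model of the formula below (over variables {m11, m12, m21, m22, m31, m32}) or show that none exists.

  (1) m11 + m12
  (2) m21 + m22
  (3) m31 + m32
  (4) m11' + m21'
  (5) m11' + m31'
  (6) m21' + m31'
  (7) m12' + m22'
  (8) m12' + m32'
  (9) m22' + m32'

Try m11 = 1.
(m21') alone gives m21 = 0.
(m22) alone gives m22 = 1.
(m31') alone gives m31 = 0.
(m32) alone gives m32 = 1.
But (m32') is also a unit clause — contradiction.
Backtrack on m11: now try m11 = 0.
(m12) alone gives m12 = 1.
(m22') alone gives m22 = 0.
(m21) alone gives m21 = 1.
(m31') alone gives m31 = 0.
(m32) alone gives m32 = 1.
But (m32') is also a unit clause — contradiction.
Either choice for m11 ends in contradiction.

UNSATISFIABLE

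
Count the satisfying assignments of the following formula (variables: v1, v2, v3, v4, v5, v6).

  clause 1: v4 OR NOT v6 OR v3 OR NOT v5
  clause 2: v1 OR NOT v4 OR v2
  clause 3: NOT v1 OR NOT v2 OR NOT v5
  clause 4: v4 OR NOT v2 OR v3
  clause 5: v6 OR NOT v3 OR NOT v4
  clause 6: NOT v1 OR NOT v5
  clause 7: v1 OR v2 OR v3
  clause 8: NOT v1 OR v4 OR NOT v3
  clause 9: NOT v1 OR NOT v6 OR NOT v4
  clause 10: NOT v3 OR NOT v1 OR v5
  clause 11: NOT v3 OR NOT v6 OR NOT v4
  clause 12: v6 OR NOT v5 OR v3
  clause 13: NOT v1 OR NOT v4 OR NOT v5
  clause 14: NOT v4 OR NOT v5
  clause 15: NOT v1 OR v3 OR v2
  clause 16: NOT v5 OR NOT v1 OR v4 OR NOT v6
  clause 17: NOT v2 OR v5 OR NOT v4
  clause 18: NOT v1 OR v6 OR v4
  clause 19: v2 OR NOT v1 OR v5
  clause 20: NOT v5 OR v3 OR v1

8

There are 2^6 = 64 truth assignments over (v1, v2, v3, v4, v5, v6).
Split on v4. With v4 = true, the clauses containing v4 are satisfied and NOT v4 drops from the rest; 0 of the 2^5 = 32 assignments to the other variables satisfy what remains.
With v4 = false, by the same count on the reduced clause set, 8 assignments work.
(One model: v1=F, v2=F, v3=T, v4=F, v5=F, v6=F.)
Total: 0 + 8 = 8.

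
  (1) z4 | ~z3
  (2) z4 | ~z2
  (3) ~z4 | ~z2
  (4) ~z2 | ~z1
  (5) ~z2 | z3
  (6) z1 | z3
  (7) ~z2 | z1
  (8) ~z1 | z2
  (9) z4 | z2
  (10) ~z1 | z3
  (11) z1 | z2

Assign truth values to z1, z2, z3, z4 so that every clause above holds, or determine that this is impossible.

Branch on z4: set z4 = 1.
From the singleton clause (~z2), z2 = 0.
From the singleton clause (~z1), z1 = 0.
But (z1) is also a unit clause — contradiction.
Backtrack on z4: now try z4 = 0.
From the singleton clause (~z3), z3 = 0.
From the singleton clause (~z2), z2 = 0.
But (z2) is also a unit clause — contradiction.
Neither z4 = 1 nor z4 = 0 works.

UNSATISFIABLE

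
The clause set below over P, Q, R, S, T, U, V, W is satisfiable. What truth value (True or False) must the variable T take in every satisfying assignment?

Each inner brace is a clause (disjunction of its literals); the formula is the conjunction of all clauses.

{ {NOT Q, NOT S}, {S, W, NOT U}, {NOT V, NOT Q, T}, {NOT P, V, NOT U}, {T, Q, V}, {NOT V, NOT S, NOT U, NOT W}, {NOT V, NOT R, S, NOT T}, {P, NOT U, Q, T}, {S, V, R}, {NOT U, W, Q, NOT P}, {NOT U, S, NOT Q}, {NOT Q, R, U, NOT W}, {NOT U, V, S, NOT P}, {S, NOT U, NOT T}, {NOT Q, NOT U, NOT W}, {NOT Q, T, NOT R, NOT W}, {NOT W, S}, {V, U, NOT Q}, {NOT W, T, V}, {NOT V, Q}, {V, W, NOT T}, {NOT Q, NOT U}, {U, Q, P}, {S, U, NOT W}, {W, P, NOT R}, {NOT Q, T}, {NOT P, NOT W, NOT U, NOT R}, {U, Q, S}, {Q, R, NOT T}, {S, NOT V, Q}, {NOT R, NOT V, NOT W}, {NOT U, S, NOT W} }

Suppose T = false.
From the singleton clause (NOT Q), Q = false.
From the singleton clause (V), V = true.
Now (NOT V) is unsatisfied and unit — conflict.
So every satisfying assignment has T = True.

True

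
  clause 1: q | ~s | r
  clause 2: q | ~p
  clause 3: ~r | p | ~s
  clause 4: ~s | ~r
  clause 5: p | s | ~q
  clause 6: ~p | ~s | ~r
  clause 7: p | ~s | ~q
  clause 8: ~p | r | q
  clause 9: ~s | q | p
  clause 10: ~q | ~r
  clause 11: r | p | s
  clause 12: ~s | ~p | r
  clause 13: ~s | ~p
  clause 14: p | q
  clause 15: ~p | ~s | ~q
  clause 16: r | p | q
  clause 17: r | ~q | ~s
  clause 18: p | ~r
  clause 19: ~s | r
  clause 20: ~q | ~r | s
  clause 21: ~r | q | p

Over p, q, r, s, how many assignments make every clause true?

1

There are 2^4 = 16 truth assignments over (p, q, r, s).
Check each against the 21 clauses (columns in the order p, q, r, s):
  F F F F  ✗ fails (r | p | s)
  F F F T  ✗ fails (q | ~s | r)
  F F T F  ✗ fails (p | q)
  F F T T  ✗ fails (~r | p | ~s)
  F T F F  ✗ fails (p | s | ~q)
  F T F T  ✗ fails (p | ~s | ~q)
  F T T F  ✗ fails (p | s | ~q)
  F T T T  ✗ fails (~r | p | ~s)
  T F F F  ✗ fails (q | ~p)
  T F F T  ✗ fails (q | ~s | r)
  T F T F  ✗ fails (q | ~p)
  T F T T  ✗ fails (q | ~p)
  T T F F  ✓ satisfies all
  T T F T  ✗ fails (~s | ~p | r)
  T T T F  ✗ fails (~q | ~r)
  T T T T  ✗ fails (~s | ~r)
1 of the 16 rows is a model.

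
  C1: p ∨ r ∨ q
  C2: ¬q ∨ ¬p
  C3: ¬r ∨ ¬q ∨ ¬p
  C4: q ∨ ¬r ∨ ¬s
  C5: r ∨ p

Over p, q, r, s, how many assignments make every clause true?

6

There are 2^4 = 16 truth assignments over (p, q, r, s).
Split on p. With p = True, the clauses containing p are satisfied and ¬p drops from the rest; 3 of the 2^3 = 8 assignments to the other variables satisfy what remains.
With p = False, by the same count on the reduced clause set, 3 assignments work.
Total: 3 + 3 = 6.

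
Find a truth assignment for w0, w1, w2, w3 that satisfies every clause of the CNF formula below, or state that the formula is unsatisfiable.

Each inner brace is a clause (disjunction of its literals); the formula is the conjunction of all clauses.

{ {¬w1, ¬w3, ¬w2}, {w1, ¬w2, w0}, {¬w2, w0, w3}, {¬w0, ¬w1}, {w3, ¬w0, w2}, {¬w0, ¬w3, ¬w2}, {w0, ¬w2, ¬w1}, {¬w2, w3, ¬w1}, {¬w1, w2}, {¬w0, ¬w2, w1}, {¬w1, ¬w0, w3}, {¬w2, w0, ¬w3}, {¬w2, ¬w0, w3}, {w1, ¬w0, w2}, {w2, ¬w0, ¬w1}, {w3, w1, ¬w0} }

Suppose w0 = False.
Suppose w1 = False.
The clause (¬w2) is unit, so w2 = False.
Every clause is now satisfied; w3 is unconstrained.

w0 ↦ False, w1 ↦ False, w2 ↦ False, w3 ↦ False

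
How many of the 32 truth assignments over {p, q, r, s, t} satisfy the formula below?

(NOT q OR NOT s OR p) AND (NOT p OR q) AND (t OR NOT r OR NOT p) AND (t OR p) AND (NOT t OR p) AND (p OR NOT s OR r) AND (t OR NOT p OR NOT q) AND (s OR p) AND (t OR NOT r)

There are 2^5 = 32 truth assignments over (p, q, r, s, t).
Split on q. With q = true, the clauses containing q are satisfied and NOT q drops from the rest; 4 of the 2^4 = 16 assignments to the other variables satisfy what remains.
With q = false, by the same count on the reduced clause set, 0 assignments work.
(One model: p=T, q=T, r=F, s=F, t=T.)
Total: 4 + 0 = 4.

4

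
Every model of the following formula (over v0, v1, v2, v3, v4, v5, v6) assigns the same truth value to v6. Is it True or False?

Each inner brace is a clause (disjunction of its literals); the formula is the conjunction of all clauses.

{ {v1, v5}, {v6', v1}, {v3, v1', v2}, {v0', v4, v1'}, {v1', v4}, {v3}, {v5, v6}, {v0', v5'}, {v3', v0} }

Suppose v6 = 0.
(v3) alone gives v3 = 1.
(v5) alone gives v5 = 1.
(v0') alone gives v0 = 0.
Now (v0) is unsatisfied and unit — conflict.
So every satisfying assignment has v6 = True.

True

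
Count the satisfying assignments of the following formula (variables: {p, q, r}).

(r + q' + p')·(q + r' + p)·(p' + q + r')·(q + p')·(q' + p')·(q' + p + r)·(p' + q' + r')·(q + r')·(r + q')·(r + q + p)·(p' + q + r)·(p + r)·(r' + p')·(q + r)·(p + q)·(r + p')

1

There are 2^3 = 8 truth assignments over (p, q, r).
Check each against the 16 clauses (columns in the order p, q, r):
  F F F  ✗ fails (r + q + p)
  F F T  ✗ fails (q + r' + p)
  F T F  ✗ fails (q' + p + r)
  F T T  ✓ satisfies all
  T F F  ✗ fails (q + p')
  T F T  ✗ fails (p' + q + r')
  T T F  ✗ fails (r + q' + p')
  T T T  ✗ fails (q' + p')
1 of the 8 rows is a model.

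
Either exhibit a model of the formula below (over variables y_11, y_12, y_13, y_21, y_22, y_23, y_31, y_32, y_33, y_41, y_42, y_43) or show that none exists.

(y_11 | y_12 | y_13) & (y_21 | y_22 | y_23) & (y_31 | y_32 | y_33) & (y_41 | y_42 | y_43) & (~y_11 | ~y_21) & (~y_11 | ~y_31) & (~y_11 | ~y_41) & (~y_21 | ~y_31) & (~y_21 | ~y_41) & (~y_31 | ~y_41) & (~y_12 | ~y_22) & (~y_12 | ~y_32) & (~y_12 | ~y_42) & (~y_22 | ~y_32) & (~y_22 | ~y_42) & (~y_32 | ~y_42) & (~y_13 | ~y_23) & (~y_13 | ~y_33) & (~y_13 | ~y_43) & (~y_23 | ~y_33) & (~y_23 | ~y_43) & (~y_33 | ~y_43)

UNSATISFIABLE

Try y_11 = 0.
Try y_12 = 1.
Unit clause (~y_22) forces y_22 = 0.
Unit clause (~y_32) forces y_32 = 0.
Unit clause (~y_42) forces y_42 = 0.
Try y_21 = 1.
Unit clause (~y_31) forces y_31 = 0.
Unit clause (y_33) forces y_33 = 1.
Unit clause (~y_41) forces y_41 = 0.
Unit clause (y_43) forces y_43 = 1.
But (~y_43) is also a unit clause — contradiction.
That branch fails; take y_21 = 0 instead.
Unit clause (y_23) forces y_23 = 1.
Unit clause (~y_13) forces y_13 = 0.
Unit clause (~y_33) forces y_33 = 0.
Unit clause (y_31) forces y_31 = 1.
Unit clause (~y_41) forces y_41 = 0.
Unit clause (y_43) forces y_43 = 1.
But (~y_43) is also a unit clause — contradiction.
Neither y_21 = 1 nor y_21 = 0 works.
That branch fails; take y_12 = 0 instead.
Unit clause (y_13) forces y_13 = 1.
Unit clause (~y_23) forces y_23 = 0.
Unit clause (~y_33) forces y_33 = 0.
Unit clause (~y_43) forces y_43 = 0.
Try y_21 = 1.
Unit clause (~y_31) forces y_31 = 0.
Unit clause (y_32) forces y_32 = 1.
Unit clause (~y_41) forces y_41 = 0.
Unit clause (y_42) forces y_42 = 1.
But (~y_42) is also a unit clause — contradiction.
That branch fails; take y_21 = 0 instead.
Unit clause (y_22) forces y_22 = 1.
Unit clause (~y_32) forces y_32 = 0.
Unit clause (y_31) forces y_31 = 1.
Unit clause (~y_41) forces y_41 = 0.
Unit clause (y_42) forces y_42 = 1.
But (~y_42) is also a unit clause — contradiction.
Neither y_21 = 1 nor y_21 = 0 works.
Neither y_12 = 1 nor y_12 = 0 works.
That branch fails; take y_11 = 1 instead.
Unit clause (~y_21) forces y_21 = 0.
Unit clause (~y_31) forces y_31 = 0.
Unit clause (~y_41) forces y_41 = 0.
Try y_22 = 1.
Unit clause (~y_12) forces y_12 = 0.
Unit clause (~y_32) forces y_32 = 0.
Unit clause (y_33) forces y_33 = 1.
Unit clause (~y_42) forces y_42 = 0.
Unit clause (y_43) forces y_43 = 1.
But (~y_43) is also a unit clause — contradiction.
That branch fails; take y_22 = 0 instead.
Unit clause (y_23) forces y_23 = 1.
Unit clause (~y_13) forces y_13 = 0.
Unit clause (~y_33) forces y_33 = 0.
Unit clause (y_32) forces y_32 = 1.
Unit clause (~y_12) forces y_12 = 0.
Unit clause (~y_42) forces y_42 = 0.
Unit clause (y_43) forces y_43 = 1.
But (~y_43) is also a unit clause — contradiction.
Neither y_22 = 1 nor y_22 = 0 works.
Neither y_11 = 1 nor y_11 = 0 works.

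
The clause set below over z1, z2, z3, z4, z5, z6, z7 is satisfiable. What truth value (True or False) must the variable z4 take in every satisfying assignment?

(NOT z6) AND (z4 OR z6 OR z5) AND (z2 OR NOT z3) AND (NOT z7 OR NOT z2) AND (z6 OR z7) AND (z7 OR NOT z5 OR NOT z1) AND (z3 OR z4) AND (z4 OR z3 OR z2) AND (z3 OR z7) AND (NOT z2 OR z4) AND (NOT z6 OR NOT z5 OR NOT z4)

True

Suppose z4 = false.
From the singleton clause (NOT z6), z6 = false.
From the singleton clause (z5), z5 = true.
From the singleton clause (z7), z7 = true.
From the singleton clause (NOT z2), z2 = false.
From the singleton clause (NOT z3), z3 = false.
But (z3) is also a unit clause — contradiction.
So every satisfying assignment has z4 = True.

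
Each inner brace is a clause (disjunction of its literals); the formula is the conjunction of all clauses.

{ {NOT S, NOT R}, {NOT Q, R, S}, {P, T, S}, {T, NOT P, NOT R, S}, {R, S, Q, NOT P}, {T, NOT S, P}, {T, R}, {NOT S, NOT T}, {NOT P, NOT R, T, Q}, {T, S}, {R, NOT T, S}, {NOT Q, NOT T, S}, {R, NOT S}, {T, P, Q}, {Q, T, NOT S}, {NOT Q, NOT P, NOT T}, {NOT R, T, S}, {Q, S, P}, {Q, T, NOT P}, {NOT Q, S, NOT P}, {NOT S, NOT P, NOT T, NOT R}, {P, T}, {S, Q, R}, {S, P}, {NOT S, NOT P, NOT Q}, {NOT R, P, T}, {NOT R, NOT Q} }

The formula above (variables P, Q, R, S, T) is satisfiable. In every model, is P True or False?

Suppose P = false.
From the singleton clause (T), T = true.
From the singleton clause (NOT S), S = false.
But (S) is also a unit clause — contradiction.
So every satisfying assignment has P = True.

True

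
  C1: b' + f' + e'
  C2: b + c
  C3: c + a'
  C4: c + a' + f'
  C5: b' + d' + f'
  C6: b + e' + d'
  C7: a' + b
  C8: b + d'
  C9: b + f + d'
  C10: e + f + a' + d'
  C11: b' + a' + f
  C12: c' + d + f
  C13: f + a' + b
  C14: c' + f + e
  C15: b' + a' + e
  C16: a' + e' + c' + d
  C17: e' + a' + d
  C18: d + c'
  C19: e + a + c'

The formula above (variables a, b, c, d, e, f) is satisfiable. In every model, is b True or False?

Suppose b = 0.
From the singleton clause (c), c = 1.
From the singleton clause (a'), a = 0.
From the singleton clause (d'), d = 0.
That conflicts with the unit clause (d).
So every satisfying assignment has b = True.

True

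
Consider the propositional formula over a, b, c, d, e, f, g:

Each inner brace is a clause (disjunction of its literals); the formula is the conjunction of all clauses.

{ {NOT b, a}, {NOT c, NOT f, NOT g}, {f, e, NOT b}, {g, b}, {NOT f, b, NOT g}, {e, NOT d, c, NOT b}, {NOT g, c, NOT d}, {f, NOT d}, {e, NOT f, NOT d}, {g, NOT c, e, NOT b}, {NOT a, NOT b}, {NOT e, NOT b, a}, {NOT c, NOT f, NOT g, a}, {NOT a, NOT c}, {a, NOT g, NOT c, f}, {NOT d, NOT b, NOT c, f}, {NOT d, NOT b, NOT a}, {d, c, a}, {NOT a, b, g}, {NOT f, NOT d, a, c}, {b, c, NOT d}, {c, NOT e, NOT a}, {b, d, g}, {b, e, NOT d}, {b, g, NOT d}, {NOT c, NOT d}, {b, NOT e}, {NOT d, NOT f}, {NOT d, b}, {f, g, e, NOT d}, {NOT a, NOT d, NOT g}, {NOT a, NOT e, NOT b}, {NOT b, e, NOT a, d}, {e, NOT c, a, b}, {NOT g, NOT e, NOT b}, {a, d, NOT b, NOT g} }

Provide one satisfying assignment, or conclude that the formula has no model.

Branch on b: set b = false.
(g) alone gives g = true.
(NOT f) alone gives f = false.
(NOT d) alone gives d = false.
(NOT e) alone gives e = false.
Branch on a: set a = true.
(NOT c) alone gives c = false.
Every clause now holds.

a: true,  b: false,  c: false,  d: false,  e: false,  f: false,  g: true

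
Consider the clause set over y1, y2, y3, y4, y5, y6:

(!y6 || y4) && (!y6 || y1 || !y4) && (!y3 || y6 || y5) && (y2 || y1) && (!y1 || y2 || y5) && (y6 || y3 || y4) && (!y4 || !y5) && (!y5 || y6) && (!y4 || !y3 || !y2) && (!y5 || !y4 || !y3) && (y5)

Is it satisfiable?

No

(y5) alone gives y5 = true.
(!y4) alone gives y4 = false.
(!y6) alone gives y6 = false.
Now (y6) is unsatisfied and unit — conflict.
No assignment satisfies every clause.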